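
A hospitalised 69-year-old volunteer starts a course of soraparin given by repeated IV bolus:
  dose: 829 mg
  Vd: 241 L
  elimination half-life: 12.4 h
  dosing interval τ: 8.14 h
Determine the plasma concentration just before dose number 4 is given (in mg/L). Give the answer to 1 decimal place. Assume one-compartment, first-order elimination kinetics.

4.4 mg/L

C₀ per dose = Dose / Vd = 829 / 241 = 3.440 mg/L
k = ln2 / t½ = 0.693147 / 12.4 = 0.05590 h⁻¹
Fraction remaining after one interval: r = e^(−kτ) = e^(−0.05590 × 8.14) = 0.6344
Before dose 4, 3 doses have been given (aged 1τ, 2τ, 3τ).
C_trough = C₀ × (r + r² + … + r^3) = C₀ × r(1−r^3)/(1−r)
        = 3.440 × 0.6344 × (1 − 0.2553) / (1 − 0.6344) = 4.445 mg/L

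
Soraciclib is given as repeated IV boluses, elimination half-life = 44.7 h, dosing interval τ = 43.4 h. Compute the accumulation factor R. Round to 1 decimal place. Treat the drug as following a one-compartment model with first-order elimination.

2.0

k = ln2 / t½ = 0.693147 / 44.7 = 0.01551 h⁻¹
e^(−kτ) = e^(−0.01551 × 43.4) = 0.5101
Accumulation ratio R = 1 / (1 − e^(−kτ)) = 1 / (1 − 0.5101) = 2.041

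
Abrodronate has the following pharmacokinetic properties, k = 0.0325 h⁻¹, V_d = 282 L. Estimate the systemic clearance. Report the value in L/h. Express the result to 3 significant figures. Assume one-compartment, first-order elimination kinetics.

CL = k × Vd = 0.0325 × 282 = 9.165 L/h

9.17 L/h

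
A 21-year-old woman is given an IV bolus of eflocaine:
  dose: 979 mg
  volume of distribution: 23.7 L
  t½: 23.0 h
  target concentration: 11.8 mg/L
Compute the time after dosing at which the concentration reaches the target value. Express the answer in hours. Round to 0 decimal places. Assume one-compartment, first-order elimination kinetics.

42 h

C₀ = Dose / Vd = 979.0 / 23.7 = 41.31 mg/L
k = ln2 / t½ = 0.693147 / 23.0 = 0.03014 h⁻¹
t = ln(C₀ / C) / k = ln(41.31 / 11.8) / 0.03014
  = ln(3.501) / 0.03014 = 1.253 / 0.03014 = 41.57 h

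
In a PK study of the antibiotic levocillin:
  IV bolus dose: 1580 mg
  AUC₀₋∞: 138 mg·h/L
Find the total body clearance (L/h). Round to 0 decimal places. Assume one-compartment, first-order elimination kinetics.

CL = Dose / AUC = 1580 / 138 = 11.45 L/h

11 L/h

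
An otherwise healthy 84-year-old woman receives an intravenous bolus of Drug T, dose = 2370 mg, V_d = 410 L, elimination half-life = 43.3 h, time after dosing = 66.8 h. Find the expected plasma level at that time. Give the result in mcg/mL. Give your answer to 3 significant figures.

C₀ = Dose / Vd = 2370 / 410 = 5.780 mg/L
k = ln2 / t½ = 0.693147 / 43.3 = 0.01601 h⁻¹
C = C₀ · e^(−k·t) = 5.780 × e^(−0.01601 × 66.8)
  = 5.780 × 0.3432 = 1.984 mg/L
(1.984 mg/L = 1.984 mcg/mL)

1.98 mcg/mL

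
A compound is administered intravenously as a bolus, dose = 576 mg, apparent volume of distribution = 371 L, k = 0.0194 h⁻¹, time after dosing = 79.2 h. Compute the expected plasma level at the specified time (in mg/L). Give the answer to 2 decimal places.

0.33 mg/L

C₀ = Dose / Vd = 576.0 / 371 = 1.553 mg/L
C = C₀ · e^(−k·t) = 1.553 × e^(−0.01940 × 79.2)
  = 1.553 × 0.2151 = 0.3341 mg/L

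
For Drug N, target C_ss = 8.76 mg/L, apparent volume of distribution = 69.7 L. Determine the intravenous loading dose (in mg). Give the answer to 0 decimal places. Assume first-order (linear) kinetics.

LD = Css × Vd = 8.76 × 69.7 = 610.6 mg

611 mg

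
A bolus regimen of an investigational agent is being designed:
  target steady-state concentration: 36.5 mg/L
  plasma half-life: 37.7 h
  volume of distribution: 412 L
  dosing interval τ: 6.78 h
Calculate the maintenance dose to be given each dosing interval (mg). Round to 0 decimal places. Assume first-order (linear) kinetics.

1875 mg

k = ln2 / t½ = 0.693147 / 37.7 = 0.01839 h⁻¹
CL = k × Vd = 0.01839 × 412 = 7.577 L/h
At steady state, Dose/τ = Css × CL.
Dose = Css × CL × τ = 36.5 × 7.577 × 6.78 = 1875 mg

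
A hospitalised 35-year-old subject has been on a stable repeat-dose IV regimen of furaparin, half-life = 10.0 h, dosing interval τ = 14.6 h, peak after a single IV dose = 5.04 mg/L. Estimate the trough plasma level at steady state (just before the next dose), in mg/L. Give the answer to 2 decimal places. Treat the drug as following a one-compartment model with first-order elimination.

k = ln2 / t½ = 0.693147 / 10.0 = 0.06931 h⁻¹
e^(−kτ) = e^(−0.06931 × 14.6) = 0.3635
Accumulation ratio R = 1 / (1 − e^(−kτ)) = 1 / (1 − 0.3635) = 1.571
Steady-state trough = C₀ × R × e^(−kτ) = 5.04 × 1.571 × 0.3635 = 2.878 mg/L

2.88 mg/L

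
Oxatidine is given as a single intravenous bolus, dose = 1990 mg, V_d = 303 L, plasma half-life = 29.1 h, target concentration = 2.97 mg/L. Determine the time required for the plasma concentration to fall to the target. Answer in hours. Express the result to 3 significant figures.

33.3 h

C₀ = Dose / Vd = 1990 / 303 = 6.568 mg/L
k = ln2 / t½ = 0.693147 / 29.1 = 0.02382 h⁻¹
t = ln(C₀ / C) / k = ln(6.568 / 2.97) / 0.02382
  = ln(2.211) / 0.02382 = 0.7934 / 0.02382 = 33.31 h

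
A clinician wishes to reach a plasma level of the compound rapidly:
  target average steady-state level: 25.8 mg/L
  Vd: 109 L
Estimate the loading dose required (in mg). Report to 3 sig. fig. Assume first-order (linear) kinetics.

2810 mg

LD = Css × Vd = 25.8 × 109 = 2812 mg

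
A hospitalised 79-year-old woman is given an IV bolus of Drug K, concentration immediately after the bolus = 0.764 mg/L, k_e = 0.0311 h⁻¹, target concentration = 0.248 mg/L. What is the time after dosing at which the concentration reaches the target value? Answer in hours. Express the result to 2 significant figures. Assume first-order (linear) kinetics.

t = ln(C₀ / C) / k = ln(0.7640 / 0.248) / 0.03110
  = ln(3.081) / 0.03110 = 1.125 / 0.03110 = 36.17 h

36 h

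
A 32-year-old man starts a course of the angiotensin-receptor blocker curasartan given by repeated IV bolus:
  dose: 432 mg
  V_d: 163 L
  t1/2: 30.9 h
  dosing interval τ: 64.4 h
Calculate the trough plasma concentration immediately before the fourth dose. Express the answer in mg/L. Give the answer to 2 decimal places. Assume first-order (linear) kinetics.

C₀ per dose = Dose / Vd = 432 / 163 = 2.650 mg/L
k = ln2 / t½ = 0.693147 / 30.9 = 0.02243 h⁻¹
Fraction remaining after one interval: r = e^(−kτ) = e^(−0.02243 × 64.4) = 0.2359
Before dose 4, 3 doses have been given (aged 1τ, 2τ, 3τ).
C_trough = C₀ × (r + r² + … + r^3) = C₀ × r(1−r^3)/(1−r)
        = 2.650 × 0.2359 × (1 − 0.01313) / (1 − 0.2359) = 0.8074 mg/L

0.81 mg/L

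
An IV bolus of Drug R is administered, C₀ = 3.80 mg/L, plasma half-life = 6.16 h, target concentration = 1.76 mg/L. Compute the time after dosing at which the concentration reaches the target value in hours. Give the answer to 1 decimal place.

6.8 h

k = ln2 / t½ = 0.693147 / 6.16 = 0.1125 h⁻¹
t = ln(C₀ / C) / k = ln(3.800 / 1.76) / 0.1125
  = ln(2.159) / 0.1125 = 0.7696 / 0.1125 = 6.841 h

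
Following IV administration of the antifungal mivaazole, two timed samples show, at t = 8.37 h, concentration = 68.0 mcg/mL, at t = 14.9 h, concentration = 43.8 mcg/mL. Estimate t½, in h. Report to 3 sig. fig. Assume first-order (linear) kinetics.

10.3 h

k = ln(C₁/C₂) / (t₂ − t₁) = ln(68.0/43.8) / (14.9 − 8.37)
  = 0.4399 / 6.530 = 0.06737 h⁻¹
t½ = ln2 / k = 0.693147 / 0.06737 = 10.29 h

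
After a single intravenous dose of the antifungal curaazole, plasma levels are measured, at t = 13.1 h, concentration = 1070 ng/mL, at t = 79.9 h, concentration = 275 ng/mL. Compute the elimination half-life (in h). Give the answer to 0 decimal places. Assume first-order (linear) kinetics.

k = ln(C₁/C₂) / (t₂ − t₁) = ln(1070/275) / (79.9 − 13.1)
  = 1.359 / 66.80 = 0.02034 h⁻¹
t½ = ln2 / k = 0.693147 / 0.02034 = 34.08 h

34 h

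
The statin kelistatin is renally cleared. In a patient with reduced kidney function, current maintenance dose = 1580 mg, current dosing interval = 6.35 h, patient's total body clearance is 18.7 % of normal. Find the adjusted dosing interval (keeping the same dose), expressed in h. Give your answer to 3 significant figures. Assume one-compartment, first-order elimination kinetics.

34.0 h

To keep the same average steady-state level, dosing rate must scale with clearance.
CL ratio = 18.7 / 100 = 0.1870
New interval (same dose) = 6.35 / 0.1870 = 33.96 h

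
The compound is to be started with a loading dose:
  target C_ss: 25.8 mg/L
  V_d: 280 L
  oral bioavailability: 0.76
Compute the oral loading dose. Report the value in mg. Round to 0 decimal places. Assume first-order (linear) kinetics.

LD = Css × Vd / F = 25.8 × 280 / 0.76 = 9505 mg

9505 mg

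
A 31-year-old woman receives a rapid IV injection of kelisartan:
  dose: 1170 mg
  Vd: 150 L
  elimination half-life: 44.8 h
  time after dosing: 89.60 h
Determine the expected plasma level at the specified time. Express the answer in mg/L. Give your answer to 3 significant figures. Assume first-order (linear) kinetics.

1.95 mg/L

C₀ = Dose / Vd = 1170 / 150 = 7.800 mg/L
k = ln2 / t½ = 0.693147 / 44.8 = 0.01547 h⁻¹
t / t½ = 89.60 / 44.8 = 2 half-lives
C = C₀ × (1/2)^2 = 7.800 × 0.2500 = 1.950 mg/L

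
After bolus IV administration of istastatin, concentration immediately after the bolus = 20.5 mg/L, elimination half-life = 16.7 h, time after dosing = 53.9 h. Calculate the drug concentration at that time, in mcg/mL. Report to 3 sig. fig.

k = ln2 / t½ = 0.693147 / 16.7 = 0.04151 h⁻¹
C = C₀ · e^(−k·t) = 20.50 × e^(−0.04151 × 53.9)
  = 20.50 × 0.1067 = 2.187 mg/L
(2.187 mg/L = 2.187 mcg/mL)

2.19 mcg/mL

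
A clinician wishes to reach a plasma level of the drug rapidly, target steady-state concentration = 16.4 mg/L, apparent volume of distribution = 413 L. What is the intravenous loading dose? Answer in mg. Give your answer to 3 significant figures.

LD = Css × Vd = 16.4 × 413 = 6773 mg

6770 mg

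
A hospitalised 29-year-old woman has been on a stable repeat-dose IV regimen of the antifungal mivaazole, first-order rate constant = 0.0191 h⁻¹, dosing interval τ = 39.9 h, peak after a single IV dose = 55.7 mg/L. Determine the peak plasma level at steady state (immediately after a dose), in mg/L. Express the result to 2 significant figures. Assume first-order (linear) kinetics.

e^(−kτ) = e^(−0.01910 × 39.9) = 0.4667
Accumulation ratio R = 1 / (1 − e^(−kτ)) = 1 / (1 − 0.4667) = 1.875
Steady-state peak = C₀ × R = 55.7 × 1.875 = 104.4 mg/L

100 mg/L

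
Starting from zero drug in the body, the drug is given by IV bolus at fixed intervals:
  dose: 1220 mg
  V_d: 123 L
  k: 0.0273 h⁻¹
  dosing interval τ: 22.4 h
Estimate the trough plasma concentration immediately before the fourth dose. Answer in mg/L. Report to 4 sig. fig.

C₀ per dose = Dose / Vd = 1220 / 123 = 9.919 mg/L
Fraction remaining after one interval: r = e^(−kτ) = e^(−0.02730 × 22.4) = 0.5425
Before dose 4, 3 doses have been given (aged 1τ, 2τ, 3τ).
C_trough = C₀ × (r + r² + … + r^3) = C₀ × r(1−r^3)/(1−r)
        = 9.919 × 0.5425 × (1 − 0.1597) / (1 − 0.5425) = 9.884 mg/L

9.884 mg/L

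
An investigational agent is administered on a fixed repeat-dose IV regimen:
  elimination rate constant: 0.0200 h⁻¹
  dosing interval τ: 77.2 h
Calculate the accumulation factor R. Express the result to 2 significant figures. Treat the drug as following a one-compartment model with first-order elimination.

e^(−kτ) = e^(−0.02000 × 77.2) = 0.2135
Accumulation ratio R = 1 / (1 − e^(−kτ)) = 1 / (1 − 0.2135) = 1.271

1.3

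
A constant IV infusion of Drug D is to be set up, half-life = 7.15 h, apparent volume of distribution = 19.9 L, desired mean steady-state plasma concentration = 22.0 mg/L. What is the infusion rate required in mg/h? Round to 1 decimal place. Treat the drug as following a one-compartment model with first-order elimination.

k = ln2 / t½ = 0.693147 / 7.15 = 0.09694 h⁻¹
CL = k × Vd = 0.09694 × 19.9 = 1.929 L/h
At steady state, infusion rate R₀ = Css × CL = 22.0 × 1.929 = 42.44 mg/h

42.4 mg/h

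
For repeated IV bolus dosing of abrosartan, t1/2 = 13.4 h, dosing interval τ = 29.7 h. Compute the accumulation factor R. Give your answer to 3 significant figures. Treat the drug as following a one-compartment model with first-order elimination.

k = ln2 / t½ = 0.693147 / 13.4 = 0.05173 h⁻¹
e^(−kτ) = e^(−0.05173 × 29.7) = 0.2152
Accumulation ratio R = 1 / (1 − e^(−kτ)) = 1 / (1 − 0.2152) = 1.274

1.27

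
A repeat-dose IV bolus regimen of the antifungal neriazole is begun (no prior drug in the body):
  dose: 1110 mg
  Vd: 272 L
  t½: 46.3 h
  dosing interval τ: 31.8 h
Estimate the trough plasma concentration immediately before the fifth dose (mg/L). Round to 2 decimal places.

5.70 mg/L

C₀ per dose = Dose / Vd = 1110 / 272 = 4.081 mg/L
k = ln2 / t½ = 0.693147 / 46.3 = 0.01497 h⁻¹
Fraction remaining after one interval: r = e^(−kτ) = e^(−0.01497 × 31.8) = 0.6212
Before dose 5, 4 doses have been given (aged 1τ, 2τ, 3τ, 4τ).
C_trough = C₀ × (r + r² + … + r^4) = C₀ × r(1−r^4)/(1−r)
        = 4.081 × 0.6212 × (1 − 0.1489) / (1 − 0.6212) = 5.696 mg/L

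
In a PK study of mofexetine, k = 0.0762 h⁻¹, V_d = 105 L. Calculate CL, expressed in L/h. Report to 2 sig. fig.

CL = k × Vd = 0.0762 × 105 = 8.001 L/h

8.0 L/h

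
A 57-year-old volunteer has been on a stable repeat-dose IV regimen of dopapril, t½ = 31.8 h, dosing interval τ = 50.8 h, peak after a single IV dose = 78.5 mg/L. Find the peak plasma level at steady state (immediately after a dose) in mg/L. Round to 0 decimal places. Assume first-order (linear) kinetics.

117 mg/L

k = ln2 / t½ = 0.693147 / 31.8 = 0.02180 h⁻¹
e^(−kτ) = e^(−0.02180 × 50.8) = 0.3304
Accumulation ratio R = 1 / (1 − e^(−kτ)) = 1 / (1 − 0.3304) = 1.493
Steady-state peak = C₀ × R = 78.5 × 1.493 = 117.2 mg/L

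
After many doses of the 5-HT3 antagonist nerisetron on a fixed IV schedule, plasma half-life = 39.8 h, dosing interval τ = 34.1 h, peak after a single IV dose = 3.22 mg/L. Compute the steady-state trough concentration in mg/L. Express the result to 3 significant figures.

3.97 mg/L

k = ln2 / t½ = 0.693147 / 39.8 = 0.01742 h⁻¹
e^(−kτ) = e^(−0.01742 × 34.1) = 0.5521
Accumulation ratio R = 1 / (1 − e^(−kτ)) = 1 / (1 − 0.5521) = 2.233
Steady-state trough = C₀ × R × e^(−kτ) = 3.22 × 2.233 × 0.5521 = 3.970 mg/L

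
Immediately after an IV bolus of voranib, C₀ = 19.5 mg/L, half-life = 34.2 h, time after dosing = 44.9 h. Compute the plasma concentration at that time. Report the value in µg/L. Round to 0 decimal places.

k = ln2 / t½ = 0.693147 / 34.2 = 0.02027 h⁻¹
C = C₀ · e^(−k·t) = 19.50 × e^(−0.02027 × 44.9)
  = 19.50 × 0.4025 = 7.849 mg/L
Convert: 7.849 mg/L × 1000 = 7849 µg/L

7849 µg/L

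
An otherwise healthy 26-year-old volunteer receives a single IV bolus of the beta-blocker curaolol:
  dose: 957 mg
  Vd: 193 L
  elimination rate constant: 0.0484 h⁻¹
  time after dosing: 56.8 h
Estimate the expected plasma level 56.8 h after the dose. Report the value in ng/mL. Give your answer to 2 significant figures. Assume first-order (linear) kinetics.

320 ng/mL

C₀ = Dose / Vd = 957.0 / 193 = 4.959 mg/L
C = C₀ · e^(−k·t) = 4.959 × e^(−0.04840 × 56.8)
  = 4.959 × 0.06398 = 0.3173 mg/L
Convert: 0.3173 mg/L × 1000 = 317.3 ng/mL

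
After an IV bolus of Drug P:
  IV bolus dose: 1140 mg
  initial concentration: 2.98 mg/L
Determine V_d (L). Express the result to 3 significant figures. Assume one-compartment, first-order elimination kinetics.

383 L

Vd = Dose / C₀ = 1140 / 2.98 = 382.6 L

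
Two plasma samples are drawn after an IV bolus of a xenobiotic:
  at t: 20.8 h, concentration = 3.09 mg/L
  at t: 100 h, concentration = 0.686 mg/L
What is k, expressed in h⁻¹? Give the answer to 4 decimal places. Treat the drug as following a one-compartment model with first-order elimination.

k = ln(C₁/C₂) / (t₂ − t₁) = ln(3.09/0.686) / (100 − 20.8)
  = 1.505 / 79.20 = 0.01900 h⁻¹

0.0190 h⁻¹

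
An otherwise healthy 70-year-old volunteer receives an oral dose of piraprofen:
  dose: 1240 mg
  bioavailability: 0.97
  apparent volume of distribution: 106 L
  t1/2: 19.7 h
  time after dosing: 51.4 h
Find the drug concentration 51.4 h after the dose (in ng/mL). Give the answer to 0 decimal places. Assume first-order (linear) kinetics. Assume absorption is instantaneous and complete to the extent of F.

1860 ng/mL

Amount reaching circulation = F × Dose = 0.97 × 1240 = 1203 mg
C₀ = F·Dose / Vd = 1203 / 106 = 11.35 mg/L
k = ln2 / t½ = 0.693147 / 19.7 = 0.03519 h⁻¹
C = C₀ · e^(−k·t) = 11.35 × e^(−0.03519 × 51.4)
  = 11.35 × 0.1639 = 1.860 mg/L
Convert: 1.860 mg/L × 1000 = 1860 ng/mL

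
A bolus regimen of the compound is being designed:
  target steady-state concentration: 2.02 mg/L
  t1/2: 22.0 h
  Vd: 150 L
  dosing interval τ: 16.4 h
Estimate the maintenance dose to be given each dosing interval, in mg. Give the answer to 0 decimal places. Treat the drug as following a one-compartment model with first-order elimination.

157 mg

k = ln2 / t½ = 0.693147 / 22.0 = 0.03151 h⁻¹
CL = k × Vd = 0.03151 × 150 = 4.727 L/h
At steady state, Dose/τ = Css × CL.
Dose = Css × CL × τ = 2.02 × 4.727 × 16.4 = 156.6 mg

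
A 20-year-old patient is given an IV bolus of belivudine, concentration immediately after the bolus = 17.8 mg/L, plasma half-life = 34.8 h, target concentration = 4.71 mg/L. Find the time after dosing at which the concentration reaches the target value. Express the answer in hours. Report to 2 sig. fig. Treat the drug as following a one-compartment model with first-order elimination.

67 h

k = ln2 / t½ = 0.693147 / 34.8 = 0.01992 h⁻¹
t = ln(C₀ / C) / k = ln(17.80 / 4.71) / 0.01992
  = ln(3.779) / 0.01992 = 1.329 / 0.01992 = 66.72 h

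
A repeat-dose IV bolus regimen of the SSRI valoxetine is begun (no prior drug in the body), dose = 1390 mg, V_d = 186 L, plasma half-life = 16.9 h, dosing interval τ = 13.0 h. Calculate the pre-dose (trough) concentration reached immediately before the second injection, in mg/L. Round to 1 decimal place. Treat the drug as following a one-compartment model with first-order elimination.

C₀ per dose = Dose / Vd = 1390 / 186 = 7.473 mg/L
k = ln2 / t½ = 0.693147 / 16.9 = 0.04101 h⁻¹
Fraction remaining after one interval: r = e^(−kτ) = e^(−0.04101 × 13.0) = 0.5868
Before dose 2, 1 dose has been given (aged 1τ).
C_trough = C₀ × r = 7.473 × 0.5868 = 4.385 mg/L

4.4 mg/L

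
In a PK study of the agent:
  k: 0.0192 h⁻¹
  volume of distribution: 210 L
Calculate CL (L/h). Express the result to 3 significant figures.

CL = k × Vd = 0.0192 × 210 = 4.032 L/h

4.03 L/h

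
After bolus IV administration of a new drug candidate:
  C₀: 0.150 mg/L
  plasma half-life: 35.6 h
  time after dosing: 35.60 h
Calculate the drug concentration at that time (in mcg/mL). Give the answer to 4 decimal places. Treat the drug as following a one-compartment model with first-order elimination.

0.0750 mcg/mL

k = ln2 / t½ = 0.693147 / 35.6 = 0.01947 h⁻¹
t / t½ = 35.60 / 35.6 = 1 half-lives
C = C₀ × (1/2)^1 = 0.1500 × 0.5000 = 0.07500 mg/L
(0.07500 mg/L = 0.07500 mcg/mL)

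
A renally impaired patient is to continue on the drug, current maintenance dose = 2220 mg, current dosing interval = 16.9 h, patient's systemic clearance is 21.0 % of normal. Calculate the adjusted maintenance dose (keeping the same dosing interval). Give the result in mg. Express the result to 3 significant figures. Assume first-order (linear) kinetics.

466 mg

To keep the same average steady-state level, dosing rate must scale with clearance.
CL ratio = 21.0 / 100 = 0.2100
New dose (same interval) = 2220 × 0.2100 = 466.2 mg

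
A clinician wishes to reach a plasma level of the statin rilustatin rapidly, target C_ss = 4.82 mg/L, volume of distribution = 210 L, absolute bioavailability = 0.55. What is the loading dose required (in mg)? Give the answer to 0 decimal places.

1840 mg

LD = Css × Vd / F = 4.82 × 210 / 0.55 = 1840 mg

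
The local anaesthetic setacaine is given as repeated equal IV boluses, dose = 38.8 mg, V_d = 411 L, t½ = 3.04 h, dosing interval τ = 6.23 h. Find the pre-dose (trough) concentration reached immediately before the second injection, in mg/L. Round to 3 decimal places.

0.023 mg/L

C₀ per dose = Dose / Vd = 38.8 / 411 = 0.09440 mg/L
k = ln2 / t½ = 0.693147 / 3.04 = 0.2280 h⁻¹
Fraction remaining after one interval: r = e^(−kτ) = e^(−0.2280 × 6.23) = 0.2416
Before dose 2, 1 dose has been given (aged 1τ).
C_trough = C₀ × r = 0.09440 × 0.2416 = 0.02281 mg/L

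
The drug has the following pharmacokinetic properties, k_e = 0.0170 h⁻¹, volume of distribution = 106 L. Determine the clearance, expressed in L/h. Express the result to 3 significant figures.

1.80 L/h

CL = k × Vd = 0.0170 × 106 = 1.802 L/h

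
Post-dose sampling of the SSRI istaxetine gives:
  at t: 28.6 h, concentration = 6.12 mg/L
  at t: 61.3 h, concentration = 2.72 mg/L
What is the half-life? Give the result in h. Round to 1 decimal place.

28.0 h

k = ln(C₁/C₂) / (t₂ − t₁) = ln(6.12/2.72) / (61.3 − 28.6)
  = 0.8109 / 32.70 = 0.02480 h⁻¹
t½ = ln2 / k = 0.693147 / 0.02480 = 27.95 h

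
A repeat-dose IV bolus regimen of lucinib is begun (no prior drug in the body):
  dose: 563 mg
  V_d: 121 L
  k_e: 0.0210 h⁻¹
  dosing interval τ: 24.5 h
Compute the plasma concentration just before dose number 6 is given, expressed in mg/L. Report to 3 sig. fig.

6.39 mg/L

C₀ per dose = Dose / Vd = 563 / 121 = 4.653 mg/L
Fraction remaining after one interval: r = e^(−kτ) = e^(−0.02100 × 24.5) = 0.5978
Before dose 6, 5 doses have been given (aged 1τ, 2τ, 3τ, 4τ, 5τ).
C_trough = C₀ × (r + r² + … + r^5) = C₀ × r(1−r^5)/(1−r)
        = 4.653 × 0.5978 × (1 − 0.07634) / (1 − 0.5978) = 6.388 mg/L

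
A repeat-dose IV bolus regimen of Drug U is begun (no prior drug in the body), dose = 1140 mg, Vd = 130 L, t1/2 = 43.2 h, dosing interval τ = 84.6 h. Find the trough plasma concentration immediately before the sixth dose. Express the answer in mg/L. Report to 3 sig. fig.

C₀ per dose = Dose / Vd = 1140 / 130 = 8.769 mg/L
k = ln2 / t½ = 0.693147 / 43.2 = 0.01605 h⁻¹
Fraction remaining after one interval: r = e^(−kτ) = e^(−0.01605 × 84.6) = 0.2572
Before dose 6, 5 doses have been given (aged 1τ, 2τ, 3τ, 4τ, 5τ).
C_trough = C₀ × (r + r² + … + r^5) = C₀ × r(1−r^5)/(1−r)
        = 8.769 × 0.2572 × (1 − 0.001126) / (1 − 0.2572) = 3.033 mg/L

3.03 mg/L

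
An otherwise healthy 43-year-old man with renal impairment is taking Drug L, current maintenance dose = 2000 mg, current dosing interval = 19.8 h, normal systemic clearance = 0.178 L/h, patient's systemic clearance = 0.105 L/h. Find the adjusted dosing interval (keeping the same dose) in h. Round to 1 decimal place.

33.6 h

To keep the same average steady-state level, dosing rate must scale with clearance.
CL ratio = 0.105 / 0.178 = 0.5899
New interval (same dose) = 19.8 / 0.5899 = 33.57 h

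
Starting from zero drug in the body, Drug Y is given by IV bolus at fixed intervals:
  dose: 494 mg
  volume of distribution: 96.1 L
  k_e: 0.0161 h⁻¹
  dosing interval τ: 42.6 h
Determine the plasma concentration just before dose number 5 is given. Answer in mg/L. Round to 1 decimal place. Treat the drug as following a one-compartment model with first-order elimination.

C₀ per dose = Dose / Vd = 494 / 96.1 = 5.140 mg/L
Fraction remaining after one interval: r = e^(−kτ) = e^(−0.01610 × 42.6) = 0.5037
Before dose 5, 4 doses have been given (aged 1τ, 2τ, 3τ, 4τ).
C_trough = C₀ × (r + r² + … + r^4) = C₀ × r(1−r^4)/(1−r)
        = 5.140 × 0.5037 × (1 − 0.06437) / (1 − 0.5037) = 4.881 mg/L

4.9 mg/L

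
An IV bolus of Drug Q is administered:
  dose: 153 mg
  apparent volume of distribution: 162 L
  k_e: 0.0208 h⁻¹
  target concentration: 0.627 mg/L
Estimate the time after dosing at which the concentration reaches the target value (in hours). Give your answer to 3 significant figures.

19.7 h

C₀ = Dose / Vd = 153.0 / 162 = 0.9444 mg/L
t = ln(C₀ / C) / k = ln(0.9444 / 0.627) / 0.02080
  = ln(1.506) / 0.02080 = 0.4095 / 0.02080 = 19.69 h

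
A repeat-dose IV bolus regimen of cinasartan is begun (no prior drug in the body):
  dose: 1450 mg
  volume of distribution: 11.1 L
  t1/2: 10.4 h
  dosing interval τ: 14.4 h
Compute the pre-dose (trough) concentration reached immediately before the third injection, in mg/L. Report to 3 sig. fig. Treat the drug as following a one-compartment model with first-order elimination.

69.2 mg/L

C₀ per dose = Dose / Vd = 1450 / 11.1 = 130.6 mg/L
k = ln2 / t½ = 0.693147 / 10.4 = 0.06665 h⁻¹
Fraction remaining after one interval: r = e^(−kτ) = e^(−0.06665 × 14.4) = 0.3830
Before dose 3, 2 doses have been given (aged 1τ, 2τ).
C_trough = C₀ × (r + r²) = 130.6 × (0.3830 + 0.1467) = 69.18 mg/L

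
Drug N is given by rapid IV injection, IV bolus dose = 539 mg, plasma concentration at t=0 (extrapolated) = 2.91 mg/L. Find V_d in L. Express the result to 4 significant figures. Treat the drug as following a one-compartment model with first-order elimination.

Vd = Dose / C₀ = 539.0 / 2.91 = 185.2 L

185.2 L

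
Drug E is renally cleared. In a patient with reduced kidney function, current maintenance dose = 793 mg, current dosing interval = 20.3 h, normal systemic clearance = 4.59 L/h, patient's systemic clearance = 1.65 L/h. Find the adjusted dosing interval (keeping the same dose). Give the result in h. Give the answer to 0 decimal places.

To keep the same average steady-state level, dosing rate must scale with clearance.
CL ratio = 1.65 / 4.59 = 0.3595
New interval (same dose) = 20.3 / 0.3595 = 56.47 h

56 h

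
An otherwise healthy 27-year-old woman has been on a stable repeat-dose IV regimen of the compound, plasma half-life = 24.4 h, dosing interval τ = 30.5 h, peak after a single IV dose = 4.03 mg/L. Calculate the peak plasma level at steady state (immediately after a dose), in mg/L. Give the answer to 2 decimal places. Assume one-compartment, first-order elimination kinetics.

6.95 mg/L

k = ln2 / t½ = 0.693147 / 24.4 = 0.02841 h⁻¹
e^(−kτ) = e^(−0.02841 × 30.5) = 0.4204
Accumulation ratio R = 1 / (1 − e^(−kτ)) = 1 / (1 − 0.4204) = 1.725
Steady-state peak = C₀ × R = 4.03 × 1.725 = 6.952 mg/L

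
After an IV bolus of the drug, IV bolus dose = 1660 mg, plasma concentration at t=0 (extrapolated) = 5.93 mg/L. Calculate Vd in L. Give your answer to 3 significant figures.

280 L

Vd = Dose / C₀ = 1660 / 5.93 = 279.9 L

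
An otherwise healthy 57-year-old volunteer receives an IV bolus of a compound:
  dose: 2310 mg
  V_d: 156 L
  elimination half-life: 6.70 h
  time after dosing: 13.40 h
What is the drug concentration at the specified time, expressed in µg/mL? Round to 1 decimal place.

C₀ = Dose / Vd = 2310 / 156 = 14.81 mg/L
k = ln2 / t½ = 0.693147 / 6.70 = 0.1035 h⁻¹
t / t½ = 13.40 / 6.70 = 2 half-lives
C = C₀ × (1/2)^2 = 14.81 × 0.2500 = 3.703 mg/L
(3.703 mg/L = 3.703 µg/mL)

3.7 µg/mL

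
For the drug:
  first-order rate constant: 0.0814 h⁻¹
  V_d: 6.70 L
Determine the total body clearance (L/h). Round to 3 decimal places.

0.545 L/h

CL = k × Vd = 0.0814 × 6.70 = 0.5454 L/h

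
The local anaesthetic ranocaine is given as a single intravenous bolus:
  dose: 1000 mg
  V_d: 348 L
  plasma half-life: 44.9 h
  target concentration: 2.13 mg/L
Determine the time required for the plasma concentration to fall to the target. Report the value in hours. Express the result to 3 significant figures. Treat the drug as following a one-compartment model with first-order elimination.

C₀ = Dose / Vd = 1000 / 348 = 2.874 mg/L
k = ln2 / t½ = 0.693147 / 44.9 = 0.01544 h⁻¹
t = ln(C₀ / C) / k = ln(2.874 / 2.13) / 0.01544
  = ln(1.349) / 0.01544 = 0.2994 / 0.01544 = 19.39 h

19.4 h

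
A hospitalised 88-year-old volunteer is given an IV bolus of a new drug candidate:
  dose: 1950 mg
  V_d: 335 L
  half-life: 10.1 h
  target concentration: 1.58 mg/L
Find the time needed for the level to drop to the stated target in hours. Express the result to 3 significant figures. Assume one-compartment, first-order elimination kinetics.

C₀ = Dose / Vd = 1950 / 335 = 5.821 mg/L
k = ln2 / t½ = 0.693147 / 10.1 = 0.06863 h⁻¹
t = ln(C₀ / C) / k = ln(5.821 / 1.58) / 0.06863
  = ln(3.684) / 0.06863 = 1.304 / 0.06863 = 19.00 h

19.0 h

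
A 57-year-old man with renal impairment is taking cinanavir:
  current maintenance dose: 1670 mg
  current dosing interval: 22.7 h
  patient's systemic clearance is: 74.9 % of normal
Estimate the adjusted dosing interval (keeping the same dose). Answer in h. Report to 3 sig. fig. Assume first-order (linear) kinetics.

To keep the same average steady-state level, dosing rate must scale with clearance.
CL ratio = 74.9 / 100 = 0.7490
New interval (same dose) = 22.7 / 0.7490 = 30.31 h

30.3 h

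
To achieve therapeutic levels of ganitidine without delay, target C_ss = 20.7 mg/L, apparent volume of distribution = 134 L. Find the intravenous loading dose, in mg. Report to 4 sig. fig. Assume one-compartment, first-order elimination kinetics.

2774 mg

LD = Css × Vd = 20.7 × 134 = 2774 mg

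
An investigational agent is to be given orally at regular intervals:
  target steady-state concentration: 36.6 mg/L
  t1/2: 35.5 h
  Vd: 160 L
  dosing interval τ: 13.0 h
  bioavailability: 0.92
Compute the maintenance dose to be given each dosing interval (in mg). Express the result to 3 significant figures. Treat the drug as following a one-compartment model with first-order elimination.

1620 mg

k = ln2 / t½ = 0.693147 / 35.5 = 0.01953 h⁻¹
CL = k × Vd = 0.01953 × 160 = 3.125 L/h
At steady state, F × (Dose/τ) = Css × CL.
Dose = Css × CL × τ / F = 36.6 × 3.125 × 13.0 / 0.92 = 1616 mg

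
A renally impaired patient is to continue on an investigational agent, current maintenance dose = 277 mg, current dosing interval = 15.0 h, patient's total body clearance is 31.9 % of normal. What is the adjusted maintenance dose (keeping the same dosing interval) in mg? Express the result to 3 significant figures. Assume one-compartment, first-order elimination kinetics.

To keep the same average steady-state level, dosing rate must scale with clearance.
CL ratio = 31.9 / 100 = 0.3190
New dose (same interval) = 277 × 0.3190 = 88.36 mg

88.4 mg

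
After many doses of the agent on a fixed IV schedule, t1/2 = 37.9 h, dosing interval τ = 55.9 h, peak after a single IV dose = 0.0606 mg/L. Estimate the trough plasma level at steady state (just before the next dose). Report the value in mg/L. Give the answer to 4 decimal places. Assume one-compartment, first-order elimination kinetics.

k = ln2 / t½ = 0.693147 / 37.9 = 0.01829 h⁻¹
e^(−kτ) = e^(−0.01829 × 55.9) = 0.3597
Accumulation ratio R = 1 / (1 − e^(−kτ)) = 1 / (1 − 0.3597) = 1.562
Steady-state trough = C₀ × R × e^(−kτ) = 0.0606 × 1.562 × 0.3597 = 0.03405 mg/L

0.0341 mg/L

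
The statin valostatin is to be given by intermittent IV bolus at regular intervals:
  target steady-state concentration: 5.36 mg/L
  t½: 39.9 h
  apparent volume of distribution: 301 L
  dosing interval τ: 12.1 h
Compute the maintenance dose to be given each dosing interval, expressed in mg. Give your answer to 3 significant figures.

339 mg

k = ln2 / t½ = 0.693147 / 39.9 = 0.01737 h⁻¹
CL = k × Vd = 0.01737 × 301 = 5.228 L/h
At steady state, Dose/τ = Css × CL.
Dose = Css × CL × τ = 5.36 × 5.228 × 12.1 = 339.1 mg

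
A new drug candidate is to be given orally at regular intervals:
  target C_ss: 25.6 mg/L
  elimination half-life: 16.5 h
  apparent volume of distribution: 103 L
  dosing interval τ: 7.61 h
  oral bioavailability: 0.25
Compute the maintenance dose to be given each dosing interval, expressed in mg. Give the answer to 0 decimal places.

3372 mg

k = ln2 / t½ = 0.693147 / 16.5 = 0.04201 h⁻¹
CL = k × Vd = 0.04201 × 103 = 4.327 L/h
At steady state, F × (Dose/τ) = Css × CL.
Dose = Css × CL × τ / F = 25.6 × 4.327 × 7.61 / 0.25 = 3372 mg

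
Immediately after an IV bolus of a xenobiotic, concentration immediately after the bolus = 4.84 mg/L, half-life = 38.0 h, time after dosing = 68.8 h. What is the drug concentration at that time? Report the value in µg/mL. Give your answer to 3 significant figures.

1.38 µg/mL

k = ln2 / t½ = 0.693147 / 38.0 = 0.01824 h⁻¹
C = C₀ · e^(−k·t) = 4.840 × e^(−0.01824 × 68.8)
  = 4.840 × 0.2851 = 1.380 mg/L
(1.380 mg/L = 1.380 µg/mL)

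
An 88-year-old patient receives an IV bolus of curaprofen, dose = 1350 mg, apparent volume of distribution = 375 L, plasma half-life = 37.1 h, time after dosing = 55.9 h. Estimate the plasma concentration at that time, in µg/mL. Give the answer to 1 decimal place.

C₀ = Dose / Vd = 1350 / 375 = 3.600 mg/L
k = ln2 / t½ = 0.693147 / 37.1 = 0.01868 h⁻¹
C = C₀ · e^(−k·t) = 3.600 × e^(−0.01868 × 55.9)
  = 3.600 × 0.3520 = 1.267 mg/L
(1.267 mg/L = 1.267 µg/mL)

1.3 µg/mL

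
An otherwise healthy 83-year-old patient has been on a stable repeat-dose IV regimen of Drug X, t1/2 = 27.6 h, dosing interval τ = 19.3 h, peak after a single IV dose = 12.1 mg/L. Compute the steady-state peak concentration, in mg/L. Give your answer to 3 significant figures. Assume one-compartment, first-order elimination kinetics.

31.5 mg/L

k = ln2 / t½ = 0.693147 / 27.6 = 0.02511 h⁻¹
e^(−kτ) = e^(−0.02511 × 19.3) = 0.6159
Accumulation ratio R = 1 / (1 − e^(−kτ)) = 1 / (1 − 0.6159) = 2.603
Steady-state peak = C₀ × R = 12.1 × 2.603 = 31.50 mg/L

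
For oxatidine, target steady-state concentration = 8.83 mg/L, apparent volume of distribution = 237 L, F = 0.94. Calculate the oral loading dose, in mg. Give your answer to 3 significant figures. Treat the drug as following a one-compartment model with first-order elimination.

LD = Css × Vd / F = 8.83 × 237 / 0.94 = 2226 mg

2230 mg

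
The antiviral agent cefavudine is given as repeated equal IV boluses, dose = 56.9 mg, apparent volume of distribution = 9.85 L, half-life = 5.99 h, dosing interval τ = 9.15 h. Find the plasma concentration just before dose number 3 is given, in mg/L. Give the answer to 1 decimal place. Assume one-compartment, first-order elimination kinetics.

2.7 mg/L

C₀ per dose = Dose / Vd = 56.9 / 9.85 = 5.777 mg/L
k = ln2 / t½ = 0.693147 / 5.99 = 0.1157 h⁻¹
Fraction remaining after one interval: r = e^(−kτ) = e^(−0.1157 × 9.15) = 0.3469
Before dose 3, 2 doses have been given (aged 1τ, 2τ).
C_trough = C₀ × (r + r²) = 5.777 × (0.3469 + 0.1203) = 2.699 mg/L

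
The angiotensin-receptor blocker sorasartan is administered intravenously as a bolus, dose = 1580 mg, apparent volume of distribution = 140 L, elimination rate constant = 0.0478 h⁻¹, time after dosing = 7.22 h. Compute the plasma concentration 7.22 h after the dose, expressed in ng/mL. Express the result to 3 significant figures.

7990 ng/mL

C₀ = Dose / Vd = 1580 / 140 = 11.29 mg/L
C = C₀ · e^(−k·t) = 11.29 × e^(−0.04780 × 7.22)
  = 11.29 × 0.7081 = 7.994 mg/L
Convert: 7.994 mg/L × 1000 = 7994 ng/mL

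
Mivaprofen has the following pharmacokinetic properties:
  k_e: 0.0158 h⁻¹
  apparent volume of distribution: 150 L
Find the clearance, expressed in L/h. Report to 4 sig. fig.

CL = k × Vd = 0.0158 × 150 = 2.370 L/h

2.370 L/h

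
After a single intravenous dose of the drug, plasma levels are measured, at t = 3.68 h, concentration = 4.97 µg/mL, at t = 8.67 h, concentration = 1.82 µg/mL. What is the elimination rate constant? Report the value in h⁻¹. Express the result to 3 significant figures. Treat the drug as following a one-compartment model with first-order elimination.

k = ln(C₁/C₂) / (t₂ − t₁) = ln(4.97/1.82) / (8.67 − 3.68)
  = 1.005 / 4.990 = 0.2014 h⁻¹

0.201 h⁻¹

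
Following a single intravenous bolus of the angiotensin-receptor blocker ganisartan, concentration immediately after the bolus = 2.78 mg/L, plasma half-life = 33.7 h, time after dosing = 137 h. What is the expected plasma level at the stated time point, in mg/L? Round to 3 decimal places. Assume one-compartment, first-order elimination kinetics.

0.166 mg/L

k = ln2 / t½ = 0.693147 / 33.7 = 0.02057 h⁻¹
C = C₀ · e^(−k·t) = 2.780 × e^(−0.02057 × 137)
  = 2.780 × 0.05972 = 0.1660 mg/L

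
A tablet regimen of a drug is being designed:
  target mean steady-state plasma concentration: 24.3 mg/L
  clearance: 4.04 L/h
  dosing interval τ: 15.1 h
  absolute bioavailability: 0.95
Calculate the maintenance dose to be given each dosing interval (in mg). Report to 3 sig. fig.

1560 mg

At steady state, F × (Dose/τ) = Css × CL.
Dose = Css × CL × τ / F = 24.3 × 4.040 × 15.1 / 0.95 = 1560 mg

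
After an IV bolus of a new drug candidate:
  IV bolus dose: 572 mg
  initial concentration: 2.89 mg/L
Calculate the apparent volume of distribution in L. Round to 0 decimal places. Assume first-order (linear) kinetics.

198 L

Vd = Dose / C₀ = 572.0 / 2.89 = 197.9 L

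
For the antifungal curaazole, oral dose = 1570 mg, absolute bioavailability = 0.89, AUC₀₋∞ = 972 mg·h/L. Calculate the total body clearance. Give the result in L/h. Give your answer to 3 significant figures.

CL = F·Dose / AUC = 0.89 × 1570 / 972 = 1.438 L/h

1.44 L/h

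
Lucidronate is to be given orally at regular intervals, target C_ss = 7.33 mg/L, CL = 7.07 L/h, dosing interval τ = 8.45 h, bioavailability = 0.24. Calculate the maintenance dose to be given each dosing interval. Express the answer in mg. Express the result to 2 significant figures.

1800 mg

At steady state, F × (Dose/τ) = Css × CL.
Dose = Css × CL × τ / F = 7.33 × 7.070 × 8.45 / 0.24 = 1825 mg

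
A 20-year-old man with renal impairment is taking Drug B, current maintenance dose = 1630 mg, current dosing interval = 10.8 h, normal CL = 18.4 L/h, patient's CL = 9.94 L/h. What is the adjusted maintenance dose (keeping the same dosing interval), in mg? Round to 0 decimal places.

881 mg

To keep the same average steady-state level, dosing rate must scale with clearance.
CL ratio = 9.94 / 18.4 = 0.5402
New dose (same interval) = 1630 × 0.5402 = 880.5 mg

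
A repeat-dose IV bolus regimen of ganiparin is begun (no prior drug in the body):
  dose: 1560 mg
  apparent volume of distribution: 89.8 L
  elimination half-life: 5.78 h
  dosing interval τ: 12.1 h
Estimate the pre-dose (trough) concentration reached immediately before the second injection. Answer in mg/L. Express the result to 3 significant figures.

C₀ per dose = Dose / Vd = 1560 / 89.8 = 17.37 mg/L
k = ln2 / t½ = 0.693147 / 5.78 = 0.1199 h⁻¹
Fraction remaining after one interval: r = e^(−kτ) = e^(−0.1199 × 12.1) = 0.2344
Before dose 2, 1 dose has been given (aged 1τ).
C_trough = C₀ × r = 17.37 × 0.2344 = 4.072 mg/L

4.07 mg/L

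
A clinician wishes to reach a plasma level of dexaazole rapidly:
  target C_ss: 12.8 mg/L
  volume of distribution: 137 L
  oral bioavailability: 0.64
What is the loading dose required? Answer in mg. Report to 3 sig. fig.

2740 mg

LD = Css × Vd / F = 12.8 × 137 / 0.64 = 2740 mg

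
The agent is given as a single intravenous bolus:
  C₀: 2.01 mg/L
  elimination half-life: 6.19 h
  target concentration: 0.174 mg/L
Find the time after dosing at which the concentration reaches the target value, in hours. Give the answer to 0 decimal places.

22 h

k = ln2 / t½ = 0.693147 / 6.19 = 0.1120 h⁻¹
t = ln(C₀ / C) / k = ln(2.010 / 0.174) / 0.1120
  = ln(11.55) / 0.1120 = 2.447 / 0.1120 = 21.85 h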